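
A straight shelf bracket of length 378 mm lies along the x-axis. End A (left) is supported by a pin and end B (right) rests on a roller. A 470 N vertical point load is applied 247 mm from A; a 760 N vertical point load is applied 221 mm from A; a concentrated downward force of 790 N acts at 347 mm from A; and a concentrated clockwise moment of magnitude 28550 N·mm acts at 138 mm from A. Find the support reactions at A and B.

A_x = 0, A_y = 467.8 N, B_y = 1552 N

Moments about A: B_y·378 − 470·247 − 760·221 − 790·347 − 28550 = 0 → B_y = 586730/378 = 1552.2 ≈ 1552 N.
ΣF_y = 0: A_y + 1552.2 − 470 − 760 − 790 = 0 → A_y = 467.8 N.
ΣF_x = 0: no horizontal applied forces, so A_x = 0.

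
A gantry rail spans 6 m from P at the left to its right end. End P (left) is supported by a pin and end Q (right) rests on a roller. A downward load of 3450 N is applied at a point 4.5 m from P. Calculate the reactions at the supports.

P_x = 0, P_y = 862.5 N, Q_y = 2588 N

Moments about P: Q_y·6 − 3450·4.5 = 0 → Q_y = 15525/6 = 2587.5 ≈ 2588 N.
ΣF_y = 0: P_y + 2587.5 − 3450 = 0 → P_y = 862.5 N.
ΣF_x = 0: no horizontal applied forces, so P_x = 0.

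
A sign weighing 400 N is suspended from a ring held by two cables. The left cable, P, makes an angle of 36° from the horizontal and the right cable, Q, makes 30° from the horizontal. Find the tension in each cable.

ΣF_x = 0: −T_P·cos36° + T_Q·cos30° = 0 → T_Q = 0.934172·T_P.
ΣF_y = 0: T_P·sin36° + T_Q·sin30° = 400.
Substitute: T_P·(0.587785 + 0.934172·0.5) = 400 → T_P = 379.193 ≈ 379.2 N.
Then T_Q = 0.934172 × 379.193 = 354.2 N.

T_P = 379.2 N, T_Q = 354.2 N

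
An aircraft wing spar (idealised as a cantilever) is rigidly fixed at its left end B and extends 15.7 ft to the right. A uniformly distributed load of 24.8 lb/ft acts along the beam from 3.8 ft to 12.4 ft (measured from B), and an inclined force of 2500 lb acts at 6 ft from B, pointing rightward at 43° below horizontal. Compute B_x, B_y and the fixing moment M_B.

Resultant of the distributed load: 24.8 × 8.6 = 213.28 lb at 8.1 ft from B.
ΣF_x = 0: B_x + 2500·cos43° = 0 → B_x = -1828 lb.
ΣF_y = 0: B_y − 24.8·8.6 − 2500·sin43° = 0 → B_y = 1918 lb.
ΣM about B: M_B − (24.8·8.6)·8.1 − 2500·sin43°·6 = 0 → M_B = 11960 lb·ft.

B_x = -1828 lb, B_y = 1918 lb, M_B = 11960 lb·ft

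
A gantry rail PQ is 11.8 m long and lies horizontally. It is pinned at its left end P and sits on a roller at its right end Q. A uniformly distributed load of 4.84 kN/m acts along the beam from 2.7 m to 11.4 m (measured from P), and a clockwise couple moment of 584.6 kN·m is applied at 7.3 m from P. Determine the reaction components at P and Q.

Resultant of the distributed load: 4.84 × 8.7 = 42.108 kN at 7.05 m from P.
ΣM about P: Q_y·11.8 − (4.84·8.7)·7.05 − 584.6 = 0 → Q_y = 881.4614/11.8 = 74.7001 ≈ 74.70 kN.
ΣF_y = 0: P_y + 74.7001 − 4.84·8.7 = 0 → P_y = -32.59 kN.
ΣF_x = 0: no horizontal applied forces, so P_x = 0.

P_x = 0, P_y = -32.59 kN, Q_y = 74.70 kN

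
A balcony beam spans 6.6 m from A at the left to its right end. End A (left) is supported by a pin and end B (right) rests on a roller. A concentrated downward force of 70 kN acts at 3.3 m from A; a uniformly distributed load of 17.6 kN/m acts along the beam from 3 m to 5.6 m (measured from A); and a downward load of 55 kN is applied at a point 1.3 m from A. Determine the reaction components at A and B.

A_x = 0, A_y = 95.11 kN, B_y = 75.65 kN

Resultant of the distributed load: 17.6 × 2.6 = 45.76 kN at 4.3 m from A.
ΣM about A: B_y·6.6 − 70·3.3 − (17.6·2.6)·4.3 − 55·1.3 = 0 → B_y = 499.268/6.6 = 75.6467 ≈ 75.65 kN.
ΣF_y = 0: A_y + 75.6467 − 70 − 17.6·2.6 − 55 = 0 → A_y = 95.11 kN.
ΣF_x = 0: no horizontal applied forces, so A_x = 0.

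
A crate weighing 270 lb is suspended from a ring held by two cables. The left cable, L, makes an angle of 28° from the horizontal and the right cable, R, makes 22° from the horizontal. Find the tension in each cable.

T_L = 326.8 lb, T_R = 311.2 lb

ΣF_x = 0: −T_L·cos28° + T_R·cos22° = 0 → T_R = 0.95229·T_L.
ΣF_y = 0: T_L·sin28° + T_R·sin22° = 270.
Substitute: T_L·(0.469472 + 0.95229·0.374607) = 270 → T_L = 326.795 ≈ 326.8 lb.
Then T_R = 0.95229 × 326.795 = 311.2 lb.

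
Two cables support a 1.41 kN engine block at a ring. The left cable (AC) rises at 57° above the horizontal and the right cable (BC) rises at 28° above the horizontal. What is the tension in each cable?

ΣF_x = 0: −T_AC·cos57° + T_BC·cos28° = 0 → T_BC = 0.616842·T_AC.
ΣF_y = 0: T_AC·sin57° + T_BC·sin28° = 1.41.
Substitute: T_AC·(0.838671 + 0.616842·0.469472) = 1.41 → T_AC = 1.24971 ≈ 1.250 kN.
Then T_BC = 0.616842 × 1.24971 = 0.7709 kN.

T_AC = 1.250 kN, T_BC = 0.7709 kN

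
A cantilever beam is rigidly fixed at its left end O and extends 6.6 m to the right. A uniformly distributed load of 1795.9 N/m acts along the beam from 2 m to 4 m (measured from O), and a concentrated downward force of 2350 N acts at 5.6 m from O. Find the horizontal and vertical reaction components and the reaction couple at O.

O_x = 0, O_y = 5942 N, M_O = 23940 N·m

Resultant of the distributed load: 1795.9 × 2 = 3591.8 N at 3 m from O.
ΣF_x = 0: O_x = 0.
ΣF_y = 0: O_y − 1795.9·2 − 2350 = 0 → O_y = 5942 N.
ΣM about O: M_O − (1795.9·2)·3 − 2350·5.6 = 0 → M_O = 23940 N·m.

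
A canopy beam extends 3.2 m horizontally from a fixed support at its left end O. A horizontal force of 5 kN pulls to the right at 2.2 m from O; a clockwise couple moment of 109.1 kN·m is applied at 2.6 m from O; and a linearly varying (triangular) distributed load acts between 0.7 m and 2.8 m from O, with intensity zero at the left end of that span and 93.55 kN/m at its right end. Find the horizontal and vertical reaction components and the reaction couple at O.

Resultant of the triangular load: ½ × 93.55 × 2.1 = 98.2275 kN, acting at 2.1 m from O (one-third of the span from the peak).
ΣF_x = 0: O_x + 5 = 0 → O_x = -5.000 kN.
ΣF_y = 0: O_y − ½·93.55·2.1 = 0 → O_y = 98.23 kN.
ΣM about O: M_O − 109.1 − (½·93.55·2.1)·2.1 = 0 → M_O = 315.4 kN·m.

O_x = -5.000 kN, O_y = 98.23 kN, M_O = 315.4 kN·m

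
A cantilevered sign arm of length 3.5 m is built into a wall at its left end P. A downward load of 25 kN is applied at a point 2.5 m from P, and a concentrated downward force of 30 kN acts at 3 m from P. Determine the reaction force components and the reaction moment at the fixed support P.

P_x = 0, P_y = 55.00 kN, M_P = 152.5 kN·m

ΣF_x = 0: P_x = 0.
ΣF_y = 0: P_y − 25 − 30 = 0 → P_y = 55.00 kN.
ΣM about P: M_P − 25·2.5 − 30·3 = 0 → M_P = 152.5 kN·m.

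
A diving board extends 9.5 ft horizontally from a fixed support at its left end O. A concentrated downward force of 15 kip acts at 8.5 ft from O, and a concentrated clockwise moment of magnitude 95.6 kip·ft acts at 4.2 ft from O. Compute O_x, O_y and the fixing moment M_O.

O_x = 0, O_y = 15.00 kip, M_O = 223.1 kip·ft

ΣF_x = 0: O_x = 0.
ΣF_y = 0: O_y − 15 = 0 → O_y = 15.00 kip.
ΣM about O: M_O − 15·8.5 − 95.6 = 0 → M_O = 223.1 kip·ft.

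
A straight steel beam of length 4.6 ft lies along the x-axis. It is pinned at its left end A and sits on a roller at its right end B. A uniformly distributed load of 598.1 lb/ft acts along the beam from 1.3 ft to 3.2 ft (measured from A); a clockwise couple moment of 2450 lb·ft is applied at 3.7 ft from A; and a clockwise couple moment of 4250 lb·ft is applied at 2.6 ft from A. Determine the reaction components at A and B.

A_x = 0, A_y = -876.0 lb, B_y = 2012 lb

Resultant of the distributed load: 598.1 × 1.9 = 1136.39 lb at 2.25 ft from A.
Moments about A: B_y·4.6 − (598.1·1.9)·2.25 − 2450 − 4250 = 0 → B_y = 9256.8775/4.6 = 2012.36 ≈ 2012 lb.
ΣF_y = 0: A_y + 2012.36 − 598.1·1.9 = 0 → A_y = -876.0 lb.
ΣF_x = 0: no horizontal applied forces, so A_x = 0.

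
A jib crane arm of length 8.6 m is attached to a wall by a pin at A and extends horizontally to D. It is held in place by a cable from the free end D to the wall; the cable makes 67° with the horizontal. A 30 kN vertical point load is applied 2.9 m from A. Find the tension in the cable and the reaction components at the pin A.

T = 10.99 kN, A_x = 4.294 kN, A_y = 19.88 kN

ΣM about A: T·sin67°·8.6 − 30·2.9 = 0 → T = 87/(8.6·0.920505) = 10.9899 ≈ 10.99 kN.
ΣF_x = 0: A_x − T·cos67° = 0 → A_x = 10.9899 × 0.390731 = 4.294 kN.
ΣF_y = 0: A_y + T·sin67° − 30 = 0 → A_y = 30 − 10.9899 × 0.920505 = 19.88 kN.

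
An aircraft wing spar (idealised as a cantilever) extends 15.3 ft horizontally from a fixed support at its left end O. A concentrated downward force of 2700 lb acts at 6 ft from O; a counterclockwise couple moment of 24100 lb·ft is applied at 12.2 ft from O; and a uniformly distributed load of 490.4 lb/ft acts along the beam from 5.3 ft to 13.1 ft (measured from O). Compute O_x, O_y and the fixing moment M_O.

Resultant of the distributed load: 490.4 × 7.8 = 3825.12 lb at 9.2 ft from O.
ΣF_x = 0: O_x = 0.
ΣF_y = 0: O_y − 2700 − 490.4·7.8 = 0 → O_y = 6525 lb.
ΣM about O: M_O − 2700·6 + 24100 − (490.4·7.8)·9.2 = 0 → M_O = 27290 lb·ft.

O_x = 0, O_y = 6525 lb, M_O = 27290 lb·ft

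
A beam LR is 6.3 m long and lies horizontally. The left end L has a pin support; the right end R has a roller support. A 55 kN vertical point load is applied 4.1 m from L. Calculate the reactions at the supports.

ΣM about L: R_y·6.3 − 55·4.1 = 0 → R_y = 225.5/6.3 = 35.7937 ≈ 35.79 kN.
ΣF_y = 0: L_y + 35.7937 − 55 = 0 → L_y = 19.21 kN.
ΣF_x = 0: no horizontal applied forces, so L_x = 0.

L_x = 0, L_y = 19.21 kN, R_y = 35.79 kN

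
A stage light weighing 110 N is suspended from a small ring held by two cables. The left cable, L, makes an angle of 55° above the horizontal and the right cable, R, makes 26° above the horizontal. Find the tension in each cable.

T_L = 100.1 N, T_R = 63.88 N

ΣF_x = 0: −T_L·cos55° + T_R·cos26° = 0 → T_R = 0.638162·T_L.
ΣF_y = 0: T_L·sin55° + T_R·sin26° = 110.
Substitute: T_L·(0.819152 + 0.638162·0.438371) = 110 → T_L = 100.1 N.
Then T_R = 0.638162 × 100.1 = 63.88 N.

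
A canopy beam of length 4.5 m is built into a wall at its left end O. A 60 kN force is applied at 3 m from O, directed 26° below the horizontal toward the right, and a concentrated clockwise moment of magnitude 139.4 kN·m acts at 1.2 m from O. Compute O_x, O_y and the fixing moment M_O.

ΣF_x = 0: O_x + 60·cos26° = 0 → O_x = -53.93 kN.
ΣF_y = 0: O_y − 60·sin26° = 0 → O_y = 26.30 kN.
ΣM about O: M_O − 60·sin26°·3 − 139.4 = 0 → M_O = 218.3 kN·m.

O_x = -53.93 kN, O_y = 26.30 kN, M_O = 218.3 kN·m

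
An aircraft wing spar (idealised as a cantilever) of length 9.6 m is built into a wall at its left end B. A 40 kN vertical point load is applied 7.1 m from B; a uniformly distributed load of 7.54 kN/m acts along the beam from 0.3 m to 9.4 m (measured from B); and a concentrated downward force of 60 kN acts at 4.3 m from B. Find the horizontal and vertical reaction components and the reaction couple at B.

Resultant of the distributed load: 7.54 × 9.1 = 68.614 kN at 4.85 m from B.
ΣF_x = 0: B_x = 0.
ΣF_y = 0: B_y − 40 − 7.54·9.1 − 60 = 0 → B_y = 168.6 kN.
ΣM about B: M_B − 40·7.1 − (7.54·9.1)·4.85 − 60·4.3 = 0 → M_B = 874.8 kN·m.

B_x = 0, B_y = 168.6 kN, M_B = 874.8 kN·m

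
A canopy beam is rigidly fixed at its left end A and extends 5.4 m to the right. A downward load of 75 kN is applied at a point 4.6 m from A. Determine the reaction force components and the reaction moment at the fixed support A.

ΣF_x = 0: A_x = 0.
ΣF_y = 0: A_y − 75 = 0 → A_y = 75.00 kN.
ΣM about A: M_A − 75·4.6 = 0 → M_A = 345.0 kN·m.

A_x = 0, A_y = 75.00 kN, M_A = 345.0 kN·m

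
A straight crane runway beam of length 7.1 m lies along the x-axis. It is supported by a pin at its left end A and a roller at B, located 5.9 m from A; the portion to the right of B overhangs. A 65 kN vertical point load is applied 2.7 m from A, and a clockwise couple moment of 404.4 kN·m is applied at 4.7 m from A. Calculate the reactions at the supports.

Taking moments about A: B_y·5.9 − 65·2.7 − 404.4 = 0 → B_y = 579.9/5.9 = 98.2881 ≈ 98.29 kN.
ΣF_y = 0: A_y + 98.2881 − 65 = 0 → A_y = -33.29 kN.
ΣF_x = 0: no horizontal applied forces, so A_x = 0.

A_x = 0, A_y = -33.29 kN, B_y = 98.29 kN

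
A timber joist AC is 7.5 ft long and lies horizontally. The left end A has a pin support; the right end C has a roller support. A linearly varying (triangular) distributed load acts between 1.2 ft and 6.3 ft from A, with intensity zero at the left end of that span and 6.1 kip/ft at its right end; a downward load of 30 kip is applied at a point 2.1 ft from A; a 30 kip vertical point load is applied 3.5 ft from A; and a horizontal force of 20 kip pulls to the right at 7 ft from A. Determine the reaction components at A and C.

Resultant of the triangular load: ½ × 6.1 × 5.1 = 15.555 kip, acting at 4.6 ft from A (one-third of the span from the peak).
ΣM about A: C_y·7.5 − (½·6.1·5.1)·4.6 − 30·2.1 − 30·3.5 = 0 → C_y = 239.553/7.5 = 31.9404 ≈ 31.94 kip.
ΣF_y = 0: A_y + 31.9404 − ½·6.1·5.1 − 30 − 30 = 0 → A_y = 43.61 kip.
ΣF_x = 0: A_x + 20 = 0 → A_x = -20.00 kip.

A_x = -20.00 kip, A_y = 43.61 kip, C_y = 31.94 kip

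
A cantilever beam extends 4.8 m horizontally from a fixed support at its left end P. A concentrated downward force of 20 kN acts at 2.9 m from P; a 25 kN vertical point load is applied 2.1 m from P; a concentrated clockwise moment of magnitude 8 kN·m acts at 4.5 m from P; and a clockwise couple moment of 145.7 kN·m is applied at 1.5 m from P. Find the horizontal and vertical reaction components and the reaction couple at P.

ΣF_x = 0: P_x = 0.
ΣF_y = 0: P_y − 20 − 25 = 0 → P_y = 45.00 kN.
ΣM about P: M_P − 20·2.9 − 25·2.1 − 8 − 145.7 = 0 → M_P = 264.2 kN·m.

P_x = 0, P_y = 45.00 kN, M_P = 264.2 kN·m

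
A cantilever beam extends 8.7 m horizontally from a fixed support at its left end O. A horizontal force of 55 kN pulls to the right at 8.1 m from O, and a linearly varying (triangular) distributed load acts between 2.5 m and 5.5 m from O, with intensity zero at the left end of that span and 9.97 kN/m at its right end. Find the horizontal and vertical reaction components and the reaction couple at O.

Resultant of the triangular load: ½ × 9.97 × 3 = 14.955 kN, acting at 4.5 m from O (one-third of the span from the peak).
ΣF_x = 0: O_x + 55 = 0 → O_x = -55.00 kN.
ΣF_y = 0: O_y − ½·9.97·3 = 0 → O_y = 14.96 kN.
ΣM about O: M_O − (½·9.97·3)·4.5 = 0 → M_O = 67.30 kN·m.

O_x = -55.00 kN, O_y = 14.96 kN, M_O = 67.30 kN·m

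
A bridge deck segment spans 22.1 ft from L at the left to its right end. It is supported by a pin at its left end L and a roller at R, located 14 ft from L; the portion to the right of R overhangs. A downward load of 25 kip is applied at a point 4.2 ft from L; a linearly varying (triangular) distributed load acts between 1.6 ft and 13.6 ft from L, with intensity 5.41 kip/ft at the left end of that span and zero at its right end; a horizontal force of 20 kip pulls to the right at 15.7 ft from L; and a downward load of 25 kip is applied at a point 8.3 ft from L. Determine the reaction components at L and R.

L_x = -20.00 kip, L_y = 47.15 kip, R_y = 35.31 kip

Resultant of the triangular load: ½ × 5.41 × 12 = 32.46 kip, acting at 5.6 ft from L (one-third of the span from the peak).
ΣM about L: R_y·14 − 25·4.2 − (½·5.41·12)·5.6 − 25·8.3 = 0 → R_y = 494.276/14 = 35.3054 ≈ 35.31 kip.
ΣF_y = 0: L_y + 35.3054 − 25 − ½·5.41·12 − 25 = 0 → L_y = 47.15 kip.
ΣF_x = 0: L_x + 20 = 0 → L_x = -20.00 kip.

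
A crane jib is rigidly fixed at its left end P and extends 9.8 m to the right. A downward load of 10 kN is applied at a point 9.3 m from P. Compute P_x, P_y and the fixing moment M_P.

ΣF_x = 0: P_x = 0.
ΣF_y = 0: P_y − 10 = 0 → P_y = 10.00 kN.
ΣM about P: M_P − 10·9.3 = 0 → M_P = 93.00 kN·m.

P_x = 0, P_y = 10.00 kN, M_P = 93.00 kN·m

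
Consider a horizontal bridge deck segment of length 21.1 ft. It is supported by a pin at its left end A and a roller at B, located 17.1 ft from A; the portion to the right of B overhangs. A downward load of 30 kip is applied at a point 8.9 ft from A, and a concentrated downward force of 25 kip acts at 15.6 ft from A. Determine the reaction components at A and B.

A_x = 0, A_y = 16.58 kip, B_y = 38.42 kip

ΣM about A: B_y·17.1 − 30·8.9 − 25·15.6 = 0 → B_y = 657/17.1 = 38.4211 ≈ 38.42 kip.
ΣF_y = 0: A_y + 38.4211 − 30 − 25 = 0 → A_y = 16.58 kip.
ΣF_x = 0: no horizontal applied forces, so A_x = 0.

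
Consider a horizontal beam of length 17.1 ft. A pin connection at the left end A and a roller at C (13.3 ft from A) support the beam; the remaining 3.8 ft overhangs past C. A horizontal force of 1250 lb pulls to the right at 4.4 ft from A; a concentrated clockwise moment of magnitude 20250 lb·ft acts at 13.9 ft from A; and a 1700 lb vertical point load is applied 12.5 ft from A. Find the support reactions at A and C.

ΣM about A: C_y·13.3 − 20250 − 1700·12.5 = 0 → C_y = 41500/13.3 = 3120.3 ≈ 3120 lb.
ΣF_y = 0: A_y + 3120.3 − 1700 = 0 → A_y = -1420 lb.
ΣF_x = 0: A_x + 1250 = 0 → A_x = -1250 lb.

A_x = -1250 lb, A_y = -1420 lb, C_y = 3120 lb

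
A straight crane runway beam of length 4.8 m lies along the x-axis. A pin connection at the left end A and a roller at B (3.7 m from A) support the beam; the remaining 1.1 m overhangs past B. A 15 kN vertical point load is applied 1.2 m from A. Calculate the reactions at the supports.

ΣM about A: B_y·3.7 − 15·1.2 = 0 → B_y = 18/3.7 = 4.86486 ≈ 4.865 kN.
ΣF_y = 0: A_y + 4.86486 − 15 = 0 → A_y = 10.14 kN.
ΣF_x = 0: no horizontal applied forces, so A_x = 0.

A_x = 0, A_y = 10.14 kN, B_y = 4.865 kN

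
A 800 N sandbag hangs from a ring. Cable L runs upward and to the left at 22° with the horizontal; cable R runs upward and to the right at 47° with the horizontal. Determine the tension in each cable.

T_L = 584.4 N, T_R = 794.5 N

ΣF_x = 0: −T_L·cos22° + T_R·cos47° = 0 → T_R = 1.35951·T_L.
ΣF_y = 0: T_L·sin22° + T_R·sin47° = 800.
Substitute: T_L·(0.374607 + 1.35951·0.731354) = 800 → T_L = 584.415 ≈ 584.4 N.
Then T_R = 1.35951 × 584.415 = 794.5 N.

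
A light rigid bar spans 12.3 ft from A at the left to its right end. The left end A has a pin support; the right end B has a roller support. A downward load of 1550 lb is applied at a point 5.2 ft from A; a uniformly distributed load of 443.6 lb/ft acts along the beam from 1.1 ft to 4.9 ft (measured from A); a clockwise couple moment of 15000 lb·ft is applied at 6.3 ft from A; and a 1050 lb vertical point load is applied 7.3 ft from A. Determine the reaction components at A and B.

Resultant of the distributed load: 443.6 × 3.8 = 1685.68 lb at 3 ft from A.
Moments about A: B_y·12.3 − 1550·5.2 − (443.6·3.8)·3 − 15000 − 1050·7.3 = 0 → B_y = 35782.04/12.3 = 2909.11 ≈ 2909 lb.
ΣF_y = 0: A_y + 2909.11 − 1550 − 443.6·3.8 − 1050 = 0 → A_y = 1377 lb.
ΣF_x = 0: no horizontal applied forces, so A_x = 0.

A_x = 0, A_y = 1377 lb, B_y = 2909 lb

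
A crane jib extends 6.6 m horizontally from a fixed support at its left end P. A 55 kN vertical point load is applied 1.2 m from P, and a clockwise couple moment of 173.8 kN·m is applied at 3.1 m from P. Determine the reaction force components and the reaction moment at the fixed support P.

ΣF_x = 0: P_x = 0.
ΣF_y = 0: P_y − 55 = 0 → P_y = 55.00 kN.
ΣM about P: M_P − 55·1.2 − 173.8 = 0 → M_P = 239.8 kN·m.

P_x = 0, P_y = 55.00 kN, M_P = 239.8 kN·m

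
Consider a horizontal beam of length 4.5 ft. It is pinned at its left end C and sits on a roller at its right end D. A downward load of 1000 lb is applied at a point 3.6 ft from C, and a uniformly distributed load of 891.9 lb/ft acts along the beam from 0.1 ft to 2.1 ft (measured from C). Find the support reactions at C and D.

Resultant of the distributed load: 891.9 × 2 = 1783.8 lb at 1.1 ft from C.
ΣM about C: D_y·4.5 − 1000·3.6 − (891.9·2)·1.1 = 0 → D_y = 5562.18/4.5 = 1236.04 ≈ 1236 lb.
ΣF_y = 0: C_y + 1236.04 − 1000 − 891.9·2 = 0 → C_y = 1548 lb.
ΣF_x = 0: no horizontal applied forces, so C_x = 0.

C_x = 0, C_y = 1548 lb, D_y = 1236 lb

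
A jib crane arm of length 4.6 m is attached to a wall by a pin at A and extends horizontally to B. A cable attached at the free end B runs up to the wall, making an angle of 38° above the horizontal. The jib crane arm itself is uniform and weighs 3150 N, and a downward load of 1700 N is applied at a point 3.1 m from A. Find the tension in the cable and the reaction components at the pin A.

ΣM about A: T·sin38°·4.6 − 3150·2.3 − 1700·3.1 = 0 → T = 12515/(4.6·0.615661) = 4419.08 ≈ 4419 N.
ΣF_x = 0: A_x − T·cos38° = 0 → A_x = 4419.08 × 0.788011 = 3482 N.
ΣF_y = 0: A_y + T·sin38° − 3150 − 1700 = 0 → A_y = 4850 − 4419.08 × 0.615661 = 2129 N.

T = 4419 N, A_x = 3482 N, A_y = 2129 N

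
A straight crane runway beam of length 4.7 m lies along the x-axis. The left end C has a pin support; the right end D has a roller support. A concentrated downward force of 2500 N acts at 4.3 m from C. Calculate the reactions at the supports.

C_x = 0, C_y = 212.8 N, D_y = 2287 N

ΣM about C: D_y·4.7 − 2500·4.3 = 0 → D_y = 10750/4.7 = 2287.23 ≈ 2287 N.
ΣF_y = 0: C_y + 2287.23 − 2500 = 0 → C_y = 212.8 N.
ΣF_x = 0: no horizontal applied forces, so C_x = 0.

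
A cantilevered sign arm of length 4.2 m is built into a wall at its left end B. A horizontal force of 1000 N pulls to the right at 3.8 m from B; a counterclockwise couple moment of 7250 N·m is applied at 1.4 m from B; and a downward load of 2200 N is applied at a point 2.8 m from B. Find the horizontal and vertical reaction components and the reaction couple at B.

ΣF_x = 0: B_x + 1000 = 0 → B_x = -1000 N.
ΣF_y = 0: B_y − 2200 = 0 → B_y = 2200 N.
ΣM about B: M_B + 7250 − 2200·2.8 = 0 → M_B = -1090 N·m.

B_x = -1000 N, B_y = 2200 N, M_B = -1090 N·m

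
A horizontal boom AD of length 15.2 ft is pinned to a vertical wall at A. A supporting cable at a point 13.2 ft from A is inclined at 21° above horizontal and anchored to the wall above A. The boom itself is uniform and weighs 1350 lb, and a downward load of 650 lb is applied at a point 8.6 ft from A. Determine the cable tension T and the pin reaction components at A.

T = 3351 lb, A_x = 3128 lb, A_y = 799.2 lb

ΣM about A: T·sin21°·13.2 − 1350·7.6 − 650·8.6 = 0 → T = 15850/(13.2·0.358368) = 3350.63 ≈ 3351 lb.
ΣF_x = 0: A_x − T·cos21° = 0 → A_x = 3350.63 × 0.93358 = 3128 lb.
ΣF_y = 0: A_y + T·sin21° − 1350 − 650 = 0 → A_y = 2000 − 3350.63 × 0.358368 = 799.2 lb.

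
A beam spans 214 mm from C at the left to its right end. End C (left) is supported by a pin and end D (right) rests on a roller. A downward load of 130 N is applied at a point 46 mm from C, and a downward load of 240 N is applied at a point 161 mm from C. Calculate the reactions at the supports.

C_x = 0, C_y = 161.5 N, D_y = 208.5 N

ΣM about C: D_y·214 − 130·46 − 240·161 = 0 → D_y = 44620/214 = 208.505 ≈ 208.5 N.
ΣF_y = 0: C_y + 208.505 − 130 − 240 = 0 → C_y = 161.5 N.
ΣF_x = 0: no horizontal applied forces, so C_x = 0.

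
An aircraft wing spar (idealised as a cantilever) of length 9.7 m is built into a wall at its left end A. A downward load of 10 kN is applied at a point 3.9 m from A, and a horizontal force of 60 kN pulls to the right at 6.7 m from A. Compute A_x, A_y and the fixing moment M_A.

ΣF_x = 0: A_x + 60 = 0 → A_x = -60.00 kN.
ΣF_y = 0: A_y − 10 = 0 → A_y = 10.00 kN.
ΣM about A: M_A − 10·3.9 = 0 → M_A = 39.00 kN·m.

A_x = -60.00 kN, A_y = 10.00 kN, M_A = 39.00 kN·m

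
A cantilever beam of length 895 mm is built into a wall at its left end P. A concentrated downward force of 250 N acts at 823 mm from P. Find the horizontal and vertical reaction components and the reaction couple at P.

P_x = 0, P_y = 250.0 N, M_P = 205800 N·mm

ΣF_x = 0: P_x = 0.
ΣF_y = 0: P_y − 250 = 0 → P_y = 250.0 N.
ΣM about P: M_P − 250·823 = 0 → M_P = 205800 N·mm.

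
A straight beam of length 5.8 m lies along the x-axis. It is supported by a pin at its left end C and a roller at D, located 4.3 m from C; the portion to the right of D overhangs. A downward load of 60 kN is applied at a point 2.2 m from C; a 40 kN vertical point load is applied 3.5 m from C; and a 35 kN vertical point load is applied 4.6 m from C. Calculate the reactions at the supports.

C_x = 0, C_y = 34.30 kN, D_y = 100.7 kN

Moments about C: D_y·4.3 − 60·2.2 − 40·3.5 − 35·4.6 = 0 → D_y = 433/4.3 = 100.698 ≈ 100.7 kN.
ΣF_y = 0: C_y + 100.698 − 60 − 40 − 35 = 0 → C_y = 34.30 kN.
ΣF_x = 0: no horizontal applied forces, so C_x = 0.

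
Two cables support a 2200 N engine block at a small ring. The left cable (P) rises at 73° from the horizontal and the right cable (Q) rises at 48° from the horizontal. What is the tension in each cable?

T_P = 1717 N, T_Q = 750.4 N

ΣF_x = 0: −T_P·cos73° + T_Q·cos48° = 0 → T_Q = 0.436943·T_P.
ΣF_y = 0: T_P·sin73° + T_Q·sin48° = 2200.
Substitute: T_P·(0.956305 + 0.436943·0.743145) = 2200 → T_P = 1717.39 ≈ 1717 N.
Then T_Q = 0.436943 × 1717.39 = 750.4 N.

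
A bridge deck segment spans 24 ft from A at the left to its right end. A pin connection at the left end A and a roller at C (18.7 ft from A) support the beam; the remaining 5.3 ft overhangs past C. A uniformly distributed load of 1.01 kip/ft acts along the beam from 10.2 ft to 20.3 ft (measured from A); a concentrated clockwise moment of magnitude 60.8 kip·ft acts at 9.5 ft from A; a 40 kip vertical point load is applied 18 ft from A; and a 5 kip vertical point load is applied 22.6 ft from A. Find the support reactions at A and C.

Resultant of the distributed load: 1.01 × 10.1 = 10.201 kip at 15.25 ft from A.
Taking moments about A: C_y·18.7 − (1.01·10.1)·15.25 − 60.8 − 40·18 − 5·22.6 = 0 → C_y = 1049.36525/18.7 = 56.1158 ≈ 56.12 kip.
ΣF_y = 0: A_y + 56.1158 − 1.01·10.1 − 40 − 5 = 0 → A_y = -0.9148 kip.
ΣF_x = 0: no horizontal applied forces, so A_x = 0.

A_x = 0, A_y = -0.9148 kip, C_y = 56.12 kip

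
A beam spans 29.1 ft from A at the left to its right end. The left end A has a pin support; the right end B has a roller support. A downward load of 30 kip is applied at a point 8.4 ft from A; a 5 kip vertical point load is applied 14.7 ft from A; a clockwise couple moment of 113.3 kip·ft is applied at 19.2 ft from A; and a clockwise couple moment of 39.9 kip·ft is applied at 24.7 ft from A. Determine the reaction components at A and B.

A_x = 0, A_y = 18.55 kip, B_y = 16.45 kip

Moments about A: B_y·29.1 − 30·8.4 − 5·14.7 − 113.3 − 39.9 = 0 → B_y = 478.7/29.1 = 16.4502 ≈ 16.45 kip.
ΣF_y = 0: A_y + 16.4502 − 30 − 5 = 0 → A_y = 18.55 kip.
ΣF_x = 0: no horizontal applied forces, so A_x = 0.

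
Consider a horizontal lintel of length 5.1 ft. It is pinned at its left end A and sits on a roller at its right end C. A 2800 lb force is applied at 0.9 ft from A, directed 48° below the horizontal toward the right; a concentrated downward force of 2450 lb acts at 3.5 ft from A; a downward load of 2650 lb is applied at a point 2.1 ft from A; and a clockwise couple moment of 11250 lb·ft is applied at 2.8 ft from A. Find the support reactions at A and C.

Moments about A: C_y·5.1 − 2800·sin48°·0.9 − 2450·3.5 − 2650·2.1 − 11250 = 0 → C_y = 27262.7/5.1 = 5345.63 ≈ 5346 lb.
ΣF_y = 0: A_y + 5345.63 − 2800·sin48° − 2450 − 2650 = 0 → A_y = 1835 lb.
ΣF_x = 0: A_x + 2800·cos48° = 0 → A_x = -1874 lb.

A_x = -1874 lb, A_y = 1835 lb, C_y = 5346 lb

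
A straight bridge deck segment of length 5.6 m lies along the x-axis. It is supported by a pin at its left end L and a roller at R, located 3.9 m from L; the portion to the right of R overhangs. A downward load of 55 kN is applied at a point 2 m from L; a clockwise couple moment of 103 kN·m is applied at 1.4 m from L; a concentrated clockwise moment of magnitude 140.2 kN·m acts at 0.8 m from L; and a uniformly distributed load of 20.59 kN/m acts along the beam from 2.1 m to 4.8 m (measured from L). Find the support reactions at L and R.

Resultant of the distributed load: 20.59 × 2.7 = 55.593 kN at 3.45 m from L.
ΣM about L: R_y·3.9 − 55·2 − 103 − 140.2 − (20.59·2.7)·3.45 = 0 → R_y = 544.99585/3.9 = 139.743 ≈ 139.7 kN.
ΣF_y = 0: L_y + 139.743 − 55 − 20.59·2.7 = 0 → L_y = -29.15 kN.
ΣF_x = 0: no horizontal applied forces, so L_x = 0.

L_x = 0, L_y = -29.15 kN, R_y = 139.7 kN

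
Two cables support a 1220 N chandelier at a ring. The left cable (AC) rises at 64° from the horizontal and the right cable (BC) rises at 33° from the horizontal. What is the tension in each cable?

ΣF_x = 0: −T_AC·cos64° + T_BC·cos33° = 0 → T_BC = 0.522698·T_AC.
ΣF_y = 0: T_AC·sin64° + T_BC·sin33° = 1220.
Substitute: T_AC·(0.898794 + 0.522698·0.544639) = 1220 → T_AC = 1030.86 ≈ 1031 N.
Then T_BC = 0.522698 × 1030.86 = 538.8 N.

T_AC = 1031 N, T_BC = 538.8 N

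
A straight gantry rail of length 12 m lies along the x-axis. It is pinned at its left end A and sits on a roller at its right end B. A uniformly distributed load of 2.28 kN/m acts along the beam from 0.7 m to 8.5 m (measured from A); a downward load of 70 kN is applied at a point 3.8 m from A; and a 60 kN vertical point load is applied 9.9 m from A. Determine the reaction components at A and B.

Resultant of the distributed load: 2.28 × 7.8 = 17.784 kN at 4.6 m from A.
Moments about A: B_y·12 − (2.28·7.8)·4.6 − 70·3.8 − 60·9.9 = 0 → B_y = 941.8064/12 = 78.4839 ≈ 78.48 kN.
ΣF_y = 0: A_y + 78.4839 − 2.28·7.8 − 70 − 60 = 0 → A_y = 69.30 kN.
ΣF_x = 0: no horizontal applied forces, so A_x = 0.

A_x = 0, A_y = 69.30 kN, B_y = 78.48 kN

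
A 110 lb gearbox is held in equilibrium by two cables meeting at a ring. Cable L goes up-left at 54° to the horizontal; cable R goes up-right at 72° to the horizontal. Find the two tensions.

ΣF_x = 0: −T_L·cos54° + T_R·cos72° = 0 → T_R = 1.90211·T_L.
ΣF_y = 0: T_L·sin54° + T_R·sin72° = 110.
Substitute: T_L·(0.809017 + 1.90211·0.951057) = 110 → T_L = 42.0163 ≈ 42.02 lb.
Then T_R = 1.90211 × 42.0163 = 79.92 lb.

T_L = 42.02 lb, T_R = 79.92 lb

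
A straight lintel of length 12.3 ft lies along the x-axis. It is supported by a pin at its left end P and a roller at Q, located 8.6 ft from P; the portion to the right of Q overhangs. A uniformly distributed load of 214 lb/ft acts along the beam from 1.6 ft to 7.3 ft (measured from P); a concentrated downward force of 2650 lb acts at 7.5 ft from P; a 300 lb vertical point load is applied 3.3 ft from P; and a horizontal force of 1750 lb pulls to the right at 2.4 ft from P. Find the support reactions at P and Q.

P_x = -1750 lb, P_y = 1112 lb, Q_y = 3057 lb

Resultant of the distributed load: 214 × 5.7 = 1219.8 lb at 4.45 ft from P.
Moments about P: Q_y·8.6 − (214·5.7)·4.45 − 2650·7.5 − 300·3.3 = 0 → Q_y = 26293.11/8.6 = 3057.34 ≈ 3057 lb.
ΣF_y = 0: P_y + 3057.34 − 214·5.7 − 2650 − 300 = 0 → P_y = 1112 lb.
ΣF_x = 0: P_x + 1750 = 0 → P_x = -1750 lb.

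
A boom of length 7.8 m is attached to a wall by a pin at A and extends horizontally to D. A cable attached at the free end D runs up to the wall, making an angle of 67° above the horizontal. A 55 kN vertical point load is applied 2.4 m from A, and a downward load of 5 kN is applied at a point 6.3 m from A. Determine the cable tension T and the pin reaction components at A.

T = 22.77 kN, A_x = 8.898 kN, A_y = 39.04 kN

ΣM about A: T·sin67°·7.8 − 55·2.4 − 5·6.3 = 0 → T = 163.5/(7.8·0.920505) = 22.7718 ≈ 22.77 kN.
ΣF_x = 0: A_x − T·cos67° = 0 → A_x = 22.7718 × 0.390731 = 8.898 kN.
ΣF_y = 0: A_y + T·sin67° − 55 − 5 = 0 → A_y = 60 − 22.7718 × 0.920505 = 39.04 kN.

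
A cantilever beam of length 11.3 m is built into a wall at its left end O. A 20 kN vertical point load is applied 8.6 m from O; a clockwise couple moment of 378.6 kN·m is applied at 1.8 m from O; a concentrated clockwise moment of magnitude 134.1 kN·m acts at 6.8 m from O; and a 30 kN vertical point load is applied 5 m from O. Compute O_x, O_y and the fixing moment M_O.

ΣF_x = 0: O_x = 0.
ΣF_y = 0: O_y − 20 − 30 = 0 → O_y = 50.00 kN.
ΣM about O: M_O − 20·8.6 − 378.6 − 134.1 − 30·5 = 0 → M_O = 834.7 kN·m.

O_x = 0, O_y = 50.00 kN, M_O = 834.7 kN·m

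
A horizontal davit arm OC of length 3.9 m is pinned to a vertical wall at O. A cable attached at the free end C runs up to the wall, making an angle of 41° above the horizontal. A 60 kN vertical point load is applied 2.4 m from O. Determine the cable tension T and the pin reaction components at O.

T = 56.28 kN, O_x = 42.48 kN, O_y = 23.08 kN

ΣM about O: T·sin41°·3.9 − 60·2.4 = 0 → T = 144/(3.9·0.656059) = 56.2801 ≈ 56.28 kN.
ΣF_x = 0: O_x − T·cos41° = 0 → O_x = 56.2801 × 0.75471 = 42.48 kN.
ΣF_y = 0: O_y + T·sin41° − 60 = 0 → O_y = 60 − 56.2801 × 0.656059 = 23.08 kN.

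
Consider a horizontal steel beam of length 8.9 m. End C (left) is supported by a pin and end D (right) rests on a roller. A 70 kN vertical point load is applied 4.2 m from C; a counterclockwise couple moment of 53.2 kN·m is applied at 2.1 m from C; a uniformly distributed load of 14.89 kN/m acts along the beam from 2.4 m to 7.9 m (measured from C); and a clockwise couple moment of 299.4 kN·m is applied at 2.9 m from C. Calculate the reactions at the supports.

C_x = 0, C_y = 43.81 kN, D_y = 108.1 kN

Resultant of the distributed load: 14.89 × 5.5 = 81.895 kN at 5.15 m from C.
Taking moments about C: D_y·8.9 − 70·4.2 + 53.2 − (14.89·5.5)·5.15 − 299.4 = 0 → D_y = 961.95925/8.9 = 108.085 ≈ 108.1 kN.
ΣF_y = 0: C_y + 108.085 − 70 − 14.89·5.5 = 0 → C_y = 43.81 kN.
ΣF_x = 0: no horizontal applied forces, so C_x = 0.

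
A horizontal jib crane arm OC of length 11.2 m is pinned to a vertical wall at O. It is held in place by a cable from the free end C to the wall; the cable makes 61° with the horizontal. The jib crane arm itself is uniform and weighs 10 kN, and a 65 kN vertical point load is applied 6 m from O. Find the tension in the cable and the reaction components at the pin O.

T = 45.53 kN, O_x = 22.07 kN, O_y = 35.18 kN

ΣM about O: T·sin61°·11.2 − 10·5.6 − 65·6 = 0 → T = 446/(11.2·0.87462) = 45.53 kN.
ΣF_x = 0: O_x − T·cos61° = 0 → O_x = 45.53 × 0.48481 = 22.07 kN.
ΣF_y = 0: O_y + T·sin61° − 10 − 65 = 0 → O_y = 75 − 45.53 × 0.87462 = 35.18 kN.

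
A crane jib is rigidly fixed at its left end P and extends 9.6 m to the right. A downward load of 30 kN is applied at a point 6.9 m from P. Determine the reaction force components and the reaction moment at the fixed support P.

P_x = 0, P_y = 30.00 kN, M_P = 207.0 kN·m

ΣF_x = 0: P_x = 0.
ΣF_y = 0: P_y − 30 = 0 → P_y = 30.00 kN.
ΣM about P: M_P − 30·6.9 = 0 → M_P = 207.0 kN·m.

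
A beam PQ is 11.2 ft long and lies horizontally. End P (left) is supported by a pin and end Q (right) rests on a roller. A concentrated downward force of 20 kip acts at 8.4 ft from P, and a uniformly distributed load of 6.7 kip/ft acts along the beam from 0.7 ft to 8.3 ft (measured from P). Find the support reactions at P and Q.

Resultant of the distributed load: 6.7 × 7.6 = 50.92 kip at 4.5 ft from P.
Taking moments about P: Q_y·11.2 − 20·8.4 − (6.7·7.6)·4.5 = 0 → Q_y = 397.14/11.2 = 35.4589 ≈ 35.46 kip.
ΣF_y = 0: P_y + 35.4589 − 20 − 6.7·7.6 = 0 → P_y = 35.46 kip.
ΣF_x = 0: no horizontal applied forces, so P_x = 0.

P_x = 0, P_y = 35.46 kip, Q_y = 35.46 kip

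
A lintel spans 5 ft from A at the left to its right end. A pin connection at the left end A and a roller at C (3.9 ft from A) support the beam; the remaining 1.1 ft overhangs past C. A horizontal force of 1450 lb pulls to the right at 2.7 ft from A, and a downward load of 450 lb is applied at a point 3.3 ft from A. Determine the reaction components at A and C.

A_x = -1450 lb, A_y = 69.23 lb, C_y = 380.8 lb

Moments about A: C_y·3.9 − 450·3.3 = 0 → C_y = 1485/3.9 = 380.769 ≈ 380.8 lb.
ΣF_y = 0: A_y + 380.769 − 450 = 0 → A_y = 69.23 lb.
ΣF_x = 0: A_x + 1450 = 0 → A_x = -1450 lb.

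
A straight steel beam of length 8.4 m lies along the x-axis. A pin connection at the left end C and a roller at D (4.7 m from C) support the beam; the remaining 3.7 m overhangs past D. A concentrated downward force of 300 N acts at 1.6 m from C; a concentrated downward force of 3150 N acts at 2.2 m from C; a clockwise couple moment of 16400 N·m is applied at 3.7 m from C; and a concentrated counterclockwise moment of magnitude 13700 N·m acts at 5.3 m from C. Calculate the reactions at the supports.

C_x = 0, C_y = 1299 N, D_y = 2151 N

Moments about C: D_y·4.7 − 300·1.6 − 3150·2.2 − 16400 + 13700 = 0 → D_y = 10110/4.7 = 2151.06 ≈ 2151 N.
ΣF_y = 0: C_y + 2151.06 − 300 − 3150 = 0 → C_y = 1299 N.
ΣF_x = 0: no horizontal applied forces, so C_x = 0.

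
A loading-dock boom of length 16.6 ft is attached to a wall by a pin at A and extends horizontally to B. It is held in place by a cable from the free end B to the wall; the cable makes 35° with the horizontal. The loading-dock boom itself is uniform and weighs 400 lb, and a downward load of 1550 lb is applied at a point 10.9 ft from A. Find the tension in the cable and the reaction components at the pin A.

ΣM about A: T·sin35°·16.6 − 400·8.3 − 1550·10.9 = 0 → T = 20215/(16.6·0.573576) = 2123.12 ≈ 2123 lb.
ΣF_x = 0: A_x − T·cos35° = 0 → A_x = 2123.12 × 0.819152 = 1739 lb.
ΣF_y = 0: A_y + T·sin35° − 400 − 1550 = 0 → A_y = 1950 − 2123.12 × 0.573576 = 732.2 lb.

T = 2123 lb, A_x = 1739 lb, A_y = 732.2 lb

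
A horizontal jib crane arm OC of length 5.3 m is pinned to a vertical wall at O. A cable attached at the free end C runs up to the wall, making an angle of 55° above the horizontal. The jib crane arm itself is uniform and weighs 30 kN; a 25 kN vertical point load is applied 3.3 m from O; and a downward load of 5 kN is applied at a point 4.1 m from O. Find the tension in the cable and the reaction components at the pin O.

T = 42.04 kN, O_x = 24.11 kN, O_y = 25.57 kN

ΣM about O: T·sin55°·5.3 − 30·2.65 − 25·3.3 − 5·4.1 = 0 → T = 182.5/(5.3·0.819152) = 42.0361 ≈ 42.04 kN.
ΣF_x = 0: O_x − T·cos55° = 0 → O_x = 42.0361 × 0.573576 = 24.11 kN.
ΣF_y = 0: O_y + T·sin55° − 30 − 25 − 5 = 0 → O_y = 60 − 42.0361 × 0.819152 = 25.57 kN.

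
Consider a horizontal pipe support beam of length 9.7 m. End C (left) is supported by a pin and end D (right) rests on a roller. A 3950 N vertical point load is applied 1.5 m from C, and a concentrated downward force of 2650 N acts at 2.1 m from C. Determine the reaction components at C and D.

C_x = 0, C_y = 5415 N, D_y = 1185 N

ΣM about C: D_y·9.7 − 3950·1.5 − 2650·2.1 = 0 → D_y = 11490/9.7 = 1184.54 ≈ 1185 N.
ΣF_y = 0: C_y + 1184.54 − 3950 − 2650 = 0 → C_y = 5415 N.
ΣF_x = 0: no horizontal applied forces, so C_x = 0.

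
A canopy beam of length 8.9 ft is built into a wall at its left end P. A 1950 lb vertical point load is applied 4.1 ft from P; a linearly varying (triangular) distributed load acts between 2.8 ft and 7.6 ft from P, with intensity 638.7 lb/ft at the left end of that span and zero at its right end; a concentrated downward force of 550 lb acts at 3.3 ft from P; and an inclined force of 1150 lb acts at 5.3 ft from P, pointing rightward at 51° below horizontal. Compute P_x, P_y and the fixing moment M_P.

Resultant of the triangular load: ½ × 638.7 × 4.8 = 1532.88 lb, acting at 4.4 ft from P (one-third of the span from the peak).
ΣF_x = 0: P_x + 1150·cos51° = 0 → P_x = -723.7 lb.
ΣF_y = 0: P_y − 1950 − ½·638.7·4.8 − 550 − 1150·sin51° = 0 → P_y = 4927 lb.
ΣM about P: M_P − 1950·4.1 − (½·638.7·4.8)·4.4 − 550·3.3 − 1150·sin51°·5.3 = 0 → M_P = 21290 lb·ft.

P_x = -723.7 lb, P_y = 4927 lb, M_P = 21290 lb·ft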